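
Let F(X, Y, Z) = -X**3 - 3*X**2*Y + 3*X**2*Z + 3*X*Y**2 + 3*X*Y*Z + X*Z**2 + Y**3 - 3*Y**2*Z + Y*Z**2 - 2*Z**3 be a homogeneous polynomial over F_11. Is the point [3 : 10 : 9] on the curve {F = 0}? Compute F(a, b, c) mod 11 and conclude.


F(3,10,9) ≡ 2 (mod 11); P is NOT on the curve.

Evaluate F(3, 10, 9) term-by-term (mod 11).
  -X**3 ↦ -1·27·1·1 = -27
  -3*X**2*Y ↦ -3·9·10·1 = -270
  3*X**2*Z ↦ 3·9·1·9 = 243
  3*X*Y**2 ↦ 3·3·100·1 = 900
  3*X*Y*Z ↦ 3·3·10·9 = 810
  X*Z**2 ↦ 1·3·1·81 = 243
  Y**3 ↦ 1·1·1000·1 = 1000
  -3*Y**2*Z ↦ -3·1·100·9 = -2700
  Y*Z**2 ↦ 1·1·10·81 = 810
  -2*Z**3 ↦ -2·1·1·729 = -1458
Sum: F(3, 10, 9) = (-27) + (-270) + (243) + (900) + (810) + (243) + (1000) + (-2700) + (810) + (-1458) = -449.
Reducing mod 11: -449 ≡ 2 (mod 11).
Since F(a, b, c) ≡ 2 ≠ 0 (mod 11), P does NOT lie on the curve.


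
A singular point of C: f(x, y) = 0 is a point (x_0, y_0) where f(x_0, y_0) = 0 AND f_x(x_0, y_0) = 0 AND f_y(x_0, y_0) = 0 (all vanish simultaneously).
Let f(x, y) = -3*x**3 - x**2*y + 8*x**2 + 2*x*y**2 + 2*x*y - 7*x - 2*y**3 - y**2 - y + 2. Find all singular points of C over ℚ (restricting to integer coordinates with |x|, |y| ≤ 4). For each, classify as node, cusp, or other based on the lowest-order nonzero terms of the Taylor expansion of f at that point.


Singular points: {(1, 0)}; classification: node.

Compute partial derivatives:
  f_x = -9*x**2 - 2*x*y + 16*x + 2*y**2 + 2*y - 7.
  f_y = -x**2 + 4*x*y + 2*x - 6*y**2 - 2*y - 1.
Scan x_0 ∈ {−4, ..., 4}. For each x_0, f_y(x_0, y) is a polynomial in y; find its integer roots y ∈ {−4, ..., 4}, then test f_x and f at those candidates.
  x = -4: f_y(-4, y) = -6*y**2 - 18*y - 25; no integer root y with |y| ≤ 4.
  x = -3: f_y(-3, y) = -6*y**2 - 14*y - 16; no integer root y with |y| ≤ 4.
  x = -2: f_y(-2, y) = -6*y**2 - 10*y - 9; no integer root y with |y| ≤ 4.
  x = -1: f_y(-1, y) = -6*y**2 - 6*y - 4; no integer root y with |y| ≤ 4.
  x = 0: f_y(0, y) = -6*y**2 - 2*y - 1; no integer root y with |y| ≤ 4.
  x = 1: f_y(1, y) = -6*y**2 + 2*y; vanishes at y ∈ {0}. (1, 0): f_x = 0, f = 0 — SINGULAR.
  x = 2: f_y(2, y) = -6*y**2 + 6*y - 1; no integer root y with |y| ≤ 4.
  x = 3: f_y(3, y) = -6*y**2 + 10*y - 4; vanishes at y ∈ {1}. (3, 1): f_x = -42 ≠ 0.
  x = 4: f_y(4, y) = -6*y**2 + 14*y - 9; no integer root y with |y| ≤ 4.
Only singular point on the grid: (1, 0).
Classify: substitute x = 1 + u, y = 0 + v and expand: f = -3*u**3 - u**2*v - u**2 + 2*u*v**2 - 2*v**3 + v**2.
No constant or linear terms (consistent with a singular point). Quadratic part: -u**2 + v**2. Cubic part: -3*u**3 - u**2*v + 2*u*v**2 - 2*v**3.
The quadratic part v**2 - u**2 = (v − u)(v + u) splits into two distinct linear factors, so there are two distinct tangent lines y − 0 = ±(x − 1) — this is a node (ordinary double point).
Classification: node.


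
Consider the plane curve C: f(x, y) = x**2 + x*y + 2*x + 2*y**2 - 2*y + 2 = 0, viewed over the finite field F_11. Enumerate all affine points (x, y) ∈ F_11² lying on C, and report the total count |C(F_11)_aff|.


Affine F_11-points: {(1, 2), (1, 4), (4, 4), (4, 6), (6, 2), (6, 7), (7, 7), (9, 1), (10, 1), (10, 6)}; count = 10.

For each of the 121 pairs (x, y) ∈ F_11², evaluate f(x, y) mod 11. Record the zeros.
  x = 0: [0↦2, 1↦2, 2↦6, 3↦3, 4↦4, 5↦9, 6↦7, 7↦9, 8↦4, 9↦3, 10↦6]  zeros at y ∈ ∅
  x = 1: [0↦5, 1↦6, 2↦0, 3↦9, 4↦0, 5↦6, 6↦5, 7↦8, 8↦4, 9↦4, 10↦8]  zeros at y ∈ {2, 4}
  x = 2: [0↦10, 1↦1, 2↦7, 3↦6, 4↦9, 5↦5, 6↦5, 7↦9, 8↦6, 9↦7, 10↦1]  zeros at y ∈ ∅
  x = 3: [0↦6, 1↦9, 2↦5, 3↦5, 4↦9, 5↦6, 6↦7, 7↦1, 8↦10, 9↦1, 10↦7]  zeros at y ∈ ∅
  x = 4: [0↦4, 1↦8, 2↦5, 3↦6, 4↦0, 5↦9, 6↦0, 7↦6, 8↦5, 9↦8, 10↦4]  zeros at y ∈ {4, 6}
  x = 5: [0↦4, 1↦9, 2↦7, 3↦9, 4↦4, 5↦3, 6↦6, 7↦2, 8↦2, 9↦6, 10↦3]  zeros at y ∈ ∅
  x = 6: [0↦6, 1↦1, 2↦0, 3↦3, 4↦10, 5↦10, 6↦3, 7↦0, 8↦1, 9↦6, 10↦4]  zeros at y ∈ {2, 7}
  x = 7: [0↦10, 1↦6, 2↦6, 3↦10, 4↦7, 5↦8, 6↦2, 7↦0, 8↦2, 9↦8, 10↦7]  zeros at y ∈ {7}
  x = 8: [0↦5, 1↦2, 2↦3, 3↦8, 4↦6, 5↦8, 6↦3, 7↦2, 8↦5, 9↦1, 10↦1]  zeros at y ∈ ∅
  x = 9: [0↦2, 1↦0, 2↦2, 3↦8, 4↦7, 5↦10, 6↦6, 7↦6, 8↦10, 9↦7, 10↦8]  zeros at y ∈ {1}
  x = 10: [0↦1, 1↦0, 2↦3, 3↦10, 4↦10, 5↦3, 6↦0, 7↦1, 8↦6, 9↦4, 10↦6]  zeros at y ∈ {1, 6}
Collecting zeros: affine points = {(1, 2), (1, 4), (4, 4), (4, 6), (6, 2), (6, 7), (7, 7), (9, 1), (10, 1), (10, 6)}.
Total count |C(F_11)_aff| = 10.


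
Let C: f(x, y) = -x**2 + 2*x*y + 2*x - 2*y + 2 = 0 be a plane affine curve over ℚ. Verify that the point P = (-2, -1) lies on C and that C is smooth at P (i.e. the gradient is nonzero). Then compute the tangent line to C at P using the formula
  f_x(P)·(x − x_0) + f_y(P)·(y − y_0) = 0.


Tangent line at P: 4*x - 6*y + 2 = 0.

Step 1: f(-2, -1) = 0, so P lies on C.
Step 2: partial derivatives
  f_x(x, y) = -2*x + 2*y + 2, f_y(x, y) = 2*x - 2.
  f_x(P) = 4, f_y(P) = -6 (gradient nonzero, so P is smooth).
Step 3: tangent line at P: 4·(x − -2) + -6·(y − -1) = 0.
Expanding: 4*x - 6*y + 2 = 0.


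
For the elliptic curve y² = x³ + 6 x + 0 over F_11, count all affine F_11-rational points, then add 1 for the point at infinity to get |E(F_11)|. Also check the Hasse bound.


Affine points = {(0, 0), (2, 3), (2, 8), (3, 1), (3, 10), (4, 0), (5, 1), (5, 10), (7, 0), (10, 2), (10, 9)}; affine count = 11; |E(F_11)| = 12.

Discriminant check: Δ ∝ 4a³ + 27b² = 4·6³ + 27·0² = 4·216 + 27·0 ≡ 6 (mod 11). Nonzero ⇒ E is nonsingular.
For each x ∈ F_11, compute rhs = x³ + 6·x + 0 mod 11, then count y ∈ F_11 with y² ≡ rhs.
  x = 0: rhs = 0, matching y values: 0 (1 points).
  x = 1: rhs = 7, matching y values: none (0 points).
  x = 2: rhs = 9, matching y values: 3, 8 (2 points).
  x = 3: rhs = 1, matching y values: 1, 10 (2 points).
  x = 4: rhs = 0, matching y values: 0 (1 points).
  x = 5: rhs = 1, matching y values: 1, 10 (2 points).
  x = 6: rhs = 10, matching y values: none (0 points).
  x = 7: rhs = 0, matching y values: 0 (1 points).
  x = 8: rhs = 10, matching y values: none (0 points).
  x = 9: rhs = 2, matching y values: none (0 points).
  x = 10: rhs = 4, matching y values: 2, 9 (2 points).
Total affine count: 11.
Full point count |E(F_11)| = 11 + 1 = 12.
Hasse bound: |12 − (11+1)| = |0| = 0 ≤ 2√11 ≈ 6.6332 ✓.


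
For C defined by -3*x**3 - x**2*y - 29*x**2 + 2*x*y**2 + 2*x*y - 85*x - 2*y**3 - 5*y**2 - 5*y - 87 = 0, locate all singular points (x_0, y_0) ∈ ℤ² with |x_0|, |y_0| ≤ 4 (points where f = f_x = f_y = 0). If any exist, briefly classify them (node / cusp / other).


Singular points: {(-3, -2)}; classification: cusp.

Compute partial derivatives:
  f_x = -9*x**2 - 2*x*y - 58*x + 2*y**2 + 2*y - 85.
  f_y = -x**2 + 4*x*y + 2*x - 6*y**2 - 10*y - 5.
Scan x_0 ∈ {−4, ..., 4}. For each x_0, f_y(x_0, y) is a polynomial in y; find its integer roots y ∈ {−4, ..., 4}, then test f_x and f at those candidates.
  x = -4: f_y(-4, y) = -6*y**2 - 26*y - 29; no integer root y with |y| ≤ 4.
  x = -3: f_y(-3, y) = -6*y**2 - 22*y - 20; vanishes at y ∈ {-2}. (-3, -2): f_x = 0, f = 0 — SINGULAR.
  x = -2: f_y(-2, y) = -6*y**2 - 18*y - 13; no integer root y with |y| ≤ 4.
  x = -1: f_y(-1, y) = -6*y**2 - 14*y - 8; vanishes at y ∈ {-1}. (-1, -1): f_x = -38 ≠ 0.
  x = 0: f_y(0, y) = -6*y**2 - 10*y - 5; no integer root y with |y| ≤ 4.
  x = 1: f_y(1, y) = -6*y**2 - 6*y - 4; no integer root y with |y| ≤ 4.
  x = 2: f_y(2, y) = -6*y**2 - 2*y - 5; no integer root y with |y| ≤ 4.
  x = 3: f_y(3, y) = -6*y**2 + 2*y - 8; no integer root y with |y| ≤ 4.
  x = 4: f_y(4, y) = -6*y**2 + 6*y - 13; no integer root y with |y| ≤ 4.
Only singular point on the grid: (-3, -2).
Classify: substitute x = -3 + u, y = -2 + v and expand: f = -3*u**3 - u**2*v + 2*u*v**2 - 2*v**3 + v**2.
No constant or linear terms (consistent with a singular point). Quadratic part: v**2. Cubic part: -3*u**3 - u**2*v + 2*u*v**2 - 2*v**3.
The quadratic part v**2 is a perfect square, so there is a single (double) tangent line v = 0, i.e. y = -2. Restricting the cubic part to that line (v = 0) leaves -3*u**3 ≠ 0, so f is not divisible by v and the branch is v² ≈ 3*u**3 to lowest order — this is a cusp.
Classification: cusp.


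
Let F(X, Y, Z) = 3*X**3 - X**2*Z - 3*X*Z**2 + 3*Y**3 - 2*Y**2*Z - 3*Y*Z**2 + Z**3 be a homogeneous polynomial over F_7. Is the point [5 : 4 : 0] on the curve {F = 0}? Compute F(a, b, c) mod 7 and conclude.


F(5,4,0) ≡ 0 (mod 7); P is on the curve.

Evaluate F(5, 4, 0) term-by-term (mod 7).
  3*X**3 ↦ 3·125·1·1 = 375
  -X**2*Z ↦ -1·25·1·0 = 0
  -3*X*Z**2 ↦ -3·5·1·0 = 0
  3*Y**3 ↦ 3·1·64·1 = 192
  -2*Y**2*Z ↦ -2·1·16·0 = 0
  -3*Y*Z**2 ↦ -3·1·4·0 = 0
  Z**3 ↦ 1·1·1·0 = 0
Sum: F(5, 4, 0) = (375) + (0) + (0) + (192) + (0) + (0) + (0) = 567.
Reducing mod 7: 567 ≡ 0 (mod 7).
Since F(a, b, c) ≡ 0 (mod 7), P lies on the curve.


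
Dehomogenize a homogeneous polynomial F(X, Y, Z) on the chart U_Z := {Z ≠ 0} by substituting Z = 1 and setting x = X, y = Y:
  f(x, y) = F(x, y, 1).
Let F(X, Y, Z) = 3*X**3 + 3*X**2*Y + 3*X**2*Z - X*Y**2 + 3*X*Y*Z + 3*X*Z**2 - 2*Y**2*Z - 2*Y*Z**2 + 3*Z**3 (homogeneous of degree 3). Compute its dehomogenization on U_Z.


f(x, y) = 3*x**3 + 3*x**2*y + 3*x**2 - x*y**2 + 3*x*y + 3*x - 2*y**2 - 2*y + 3

On U_Z we set Z = 1. Each monomial c·X^i·Y^j·Z^k in F becomes c·x^i·y^j·1^k = c·x^i·y^j.
Substituting Z = 1: F(X, Y, 1) = 3*x**3 + 3*x**2*y + 3*x**2 - x*y**2 + 3*x*y + 3*x - 2*y**2 - 2*y + 3.
Note: deg(f) ≤ deg(F) = 3; strict inequality happens when F is divisible by Z (lost terms).


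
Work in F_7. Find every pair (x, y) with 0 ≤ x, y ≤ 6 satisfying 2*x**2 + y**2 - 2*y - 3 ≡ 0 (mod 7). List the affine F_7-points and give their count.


Affine F_7-points: {(0, 3), (0, 6), (1, 4), (1, 5), (3, 1), (4, 1), (6, 4), (6, 5)}; count = 8.

For each of the 49 pairs (x, y) ∈ F_7², evaluate f(x, y) mod 7. Record the zeros.
  x = 0: [0↦4, 1↦3, 2↦4, 3↦0, 4↦5, 5↦5, 6↦0]  zeros at y ∈ {3, 6}
  x = 1: [0↦6, 1↦5, 2↦6, 3↦2, 4↦0, 5↦0, 6↦2]  zeros at y ∈ {4, 5}
  x = 2: [0↦5, 1↦4, 2↦5, 3↦1, 4↦6, 5↦6, 6↦1]  zeros at y ∈ ∅
  x = 3: [0↦1, 1↦0, 2↦1, 3↦4, 4↦2, 5↦2, 6↦4]  zeros at y ∈ {1}
  x = 4: [0↦1, 1↦0, 2↦1, 3↦4, 4↦2, 5↦2, 6↦4]  zeros at y ∈ {1}
  x = 5: [0↦5, 1↦4, 2↦5, 3↦1, 4↦6, 5↦6, 6↦1]  zeros at y ∈ ∅
  x = 6: [0↦6, 1↦5, 2↦6, 3↦2, 4↦0, 5↦0, 6↦2]  zeros at y ∈ {4, 5}
Collecting zeros: affine points = {(0, 3), (0, 6), (1, 4), (1, 5), (3, 1), (4, 1), (6, 4), (6, 5)}.
Total count |C(F_7)_aff| = 8.


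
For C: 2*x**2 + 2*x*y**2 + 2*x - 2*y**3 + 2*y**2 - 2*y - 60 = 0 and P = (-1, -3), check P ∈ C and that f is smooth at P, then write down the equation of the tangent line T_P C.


Tangent line at P: 16*x - 56*y - 152 = 0.

Step 1: f(-1, -3) = 0, so P lies on C.
Step 2: partial derivatives
  f_x(x, y) = 4*x + 2*y**2 + 2, f_y(x, y) = 4*x*y - 6*y**2 + 4*y - 2.
  f_x(P) = 16, f_y(P) = -56 (gradient nonzero, so P is smooth).
Step 3: tangent line at P: 16·(x − -1) + -56·(y − -3) = 0.
Expanding: 16*x - 56*y - 152 = 0.


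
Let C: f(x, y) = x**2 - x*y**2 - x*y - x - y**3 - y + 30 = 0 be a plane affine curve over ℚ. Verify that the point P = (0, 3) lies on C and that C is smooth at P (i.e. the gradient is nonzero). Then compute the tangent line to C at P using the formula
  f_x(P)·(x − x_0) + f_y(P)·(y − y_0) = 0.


Tangent line at P: -13*x - 28*y + 84 = 0.

Step 1: f(0, 3) = 0, so P lies on C.
Step 2: partial derivatives
  f_x(x, y) = 2*x - y**2 - y - 1, f_y(x, y) = -2*x*y - x - 3*y**2 - 1.
  f_x(P) = -13, f_y(P) = -28 (gradient nonzero, so P is smooth).
Step 3: tangent line at P: -13·(x − 0) + -28·(y − 3) = 0.
Expanding: -13*x - 28*y + 84 = 0.


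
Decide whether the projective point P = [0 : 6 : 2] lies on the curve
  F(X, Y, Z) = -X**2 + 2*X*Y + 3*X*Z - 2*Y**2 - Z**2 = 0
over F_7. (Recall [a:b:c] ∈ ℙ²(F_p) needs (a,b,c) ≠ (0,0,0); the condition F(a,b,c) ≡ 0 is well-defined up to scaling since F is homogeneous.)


F(0,6,2) ≡ 1 (mod 7); P is NOT on the curve.

Evaluate F(0, 6, 2) term-by-term (mod 7).
  -X**2 ↦ -1·0·1·1 = 0
  2*X*Y ↦ 2·0·6·1 = 0
  3*X*Z ↦ 3·0·1·2 = 0
  -2*Y**2 ↦ -2·1·36·1 = -72
  -Z**2 ↦ -1·1·1·4 = -4
Sum: F(0, 6, 2) = (0) + (0) + (0) + (-72) + (-4) = -76.
Reducing mod 7: -76 ≡ 1 (mod 7).
Since F(a, b, c) ≡ 1 ≠ 0 (mod 7), P does NOT lie on the curve.


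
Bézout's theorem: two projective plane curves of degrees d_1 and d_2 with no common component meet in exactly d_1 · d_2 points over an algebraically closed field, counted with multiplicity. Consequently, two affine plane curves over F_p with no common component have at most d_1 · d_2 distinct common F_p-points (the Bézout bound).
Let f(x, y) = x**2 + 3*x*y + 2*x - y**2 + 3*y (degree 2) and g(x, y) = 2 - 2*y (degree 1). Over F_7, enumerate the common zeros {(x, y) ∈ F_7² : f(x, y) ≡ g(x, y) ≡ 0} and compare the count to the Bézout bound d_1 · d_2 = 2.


Common zeros: ∅; count = 0; Bézout bound = 2.

deg(f) = 2, deg(g) = 1, so Bézout bound = 2.
Scan x ∈ F_7. For each x, list the y ∈ F_7 with f(x, y) ≡ 0 and those with g(x, y) ≡ 0 (mod 7); the common zeros in that column are the intersection.
  x = 0: f ≡ 0 at y ∈ {0, 3}; g ≡ 0 at y ∈ {1}; common: ∅.
  x = 1: f ≡ 0 at y ∈ ∅; g ≡ 0 at y ∈ {1}; common: ∅.
  x = 2: f ≡ 0 at y ∈ {4, 5}; g ≡ 0 at y ∈ {1}; common: ∅.
  x = 3: f ≡ 0 at y ∈ {2, 3}; g ≡ 0 at y ∈ {1}; common: ∅.
  x = 4: f ≡ 0 at y ∈ ∅; g ≡ 0 at y ∈ {1}; common: ∅.
  x = 5: f ≡ 0 at y ∈ {0, 4}; g ≡ 0 at y ∈ {1}; common: ∅.
  x = 6: f ≡ 0 at y ∈ ∅; g ≡ 0 at y ∈ {1}; common: ∅.
Collecting: common zeros = ∅, so the count is 0.
Comparison with the Bézout bound: 0 ≤ 2 = deg(f)·deg(g), as expected for curves with no common component (the affine F_7-count falls short of the bound because intersections may lie at infinity, over extension fields, or carry multiplicity).


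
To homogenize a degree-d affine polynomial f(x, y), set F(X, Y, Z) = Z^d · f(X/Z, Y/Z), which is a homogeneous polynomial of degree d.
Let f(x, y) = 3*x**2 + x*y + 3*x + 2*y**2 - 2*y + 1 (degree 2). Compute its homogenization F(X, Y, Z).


F(X, Y, Z) = 3*X**2 + X*Y + 3*X*Z + 2*Y**2 - 2*Y*Z + Z**2

deg(f) = 2.
Substitute x = X/Z, y = Y/Z into f, then multiply by Z^2.
  monomial 3·x^2·y^0 ↦ 3·X^2·Y^0·Z^0.
  monomial 1·x^1·y^1 ↦ 1·X^1·Y^1·Z^0.
  monomial 3·x^1·y^0 ↦ 3·X^1·Y^0·Z^1.
  monomial 2·x^0·y^2 ↦ 2·X^0·Y^2·Z^0.
  monomial -2·x^0·y^1 ↦ -2·X^0·Y^1·Z^1.
  monomial 1·x^0·y^0 ↦ 1·X^0·Y^0·Z^2.
Collecting: F(X, Y, Z) = 3*X**2 + X*Y + 3*X*Z + 2*Y**2 - 2*Y*Z + Z**2.


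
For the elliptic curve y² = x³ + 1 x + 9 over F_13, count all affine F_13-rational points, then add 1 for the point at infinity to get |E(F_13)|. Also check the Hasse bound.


Affine points = {(0, 3), (0, 10), (3, 0), (4, 5), (4, 8), (5, 3), (5, 10), (6, 6), (6, 7), (8, 3), (8, 10), (11, 5), (11, 8)}; affine count = 13; |E(F_13)| = 14.

Discriminant check: Δ ∝ 4a³ + 27b² = 4·1³ + 27·9² = 4·1 + 27·81 ≡ 7 (mod 13). Nonzero ⇒ E is nonsingular.
For each x ∈ F_13, compute rhs = x³ + 1·x + 9 mod 13, then count y ∈ F_13 with y² ≡ rhs.
  x = 0: rhs = 9, matching y values: 3, 10 (2 points).
  x = 1: rhs = 11, matching y values: none (0 points).
  x = 2: rhs = 6, matching y values: none (0 points).
  x = 3: rhs = 0, matching y values: 0 (1 points).
  x = 4: rhs = 12, matching y values: 5, 8 (2 points).
  x = 5: rhs = 9, matching y values: 3, 10 (2 points).
  x = 6: rhs = 10, matching y values: 6, 7 (2 points).
  x = 7: rhs = 8, matching y values: none (0 points).
  x = 8: rhs = 9, matching y values: 3, 10 (2 points).
  x = 9: rhs = 6, matching y values: none (0 points).
  x = 10: rhs = 5, matching y values: none (0 points).
  x = 11: rhs = 12, matching y values: 5, 8 (2 points).
  x = 12: rhs = 7, matching y values: none (0 points).
Total affine count: 13.
Full point count |E(F_13)| = 13 + 1 = 14.
Hasse bound: |14 − (13+1)| = |0| = 0 ≤ 2√13 ≈ 7.2111 ✓.


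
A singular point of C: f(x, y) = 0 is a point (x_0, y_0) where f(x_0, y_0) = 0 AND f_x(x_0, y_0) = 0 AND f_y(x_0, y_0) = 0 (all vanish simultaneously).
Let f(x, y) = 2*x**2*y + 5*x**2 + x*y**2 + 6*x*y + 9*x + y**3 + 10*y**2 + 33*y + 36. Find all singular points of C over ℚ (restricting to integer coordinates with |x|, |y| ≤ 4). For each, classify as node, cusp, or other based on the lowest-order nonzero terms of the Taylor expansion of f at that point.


Singular points: {(0, -3)}; classification: node.

Compute partial derivatives:
  f_x = 4*x*y + 10*x + y**2 + 6*y + 9.
  f_y = 2*x**2 + 2*x*y + 6*x + 3*y**2 + 20*y + 33.
Scan x_0 ∈ {−4, ..., 4}. For each x_0, f_y(x_0, y) is a polynomial in y; find its integer roots y ∈ {−4, ..., 4}, then test f_x and f at those candidates.
  x = -4: f_y(-4, y) = 3*y**2 + 12*y + 41; no integer root y with |y| ≤ 4.
  x = -3: f_y(-3, y) = 3*y**2 + 14*y + 33; no integer root y with |y| ≤ 4.
  x = -2: f_y(-2, y) = 3*y**2 + 16*y + 29; no integer root y with |y| ≤ 4.
  x = -1: f_y(-1, y) = 3*y**2 + 18*y + 29; no integer root y with |y| ≤ 4.
  x = 0: f_y(0, y) = 3*y**2 + 20*y + 33; vanishes at y ∈ {-3}. (0, -3): f_x = 0, f = 0 — SINGULAR.
  x = 1: f_y(1, y) = 3*y**2 + 22*y + 41; no integer root y with |y| ≤ 4.
  x = 2: f_y(2, y) = 3*y**2 + 24*y + 53; no integer root y with |y| ≤ 4.
  x = 3: f_y(3, y) = 3*y**2 + 26*y + 69; no integer root y with |y| ≤ 4.
  x = 4: f_y(4, y) = 3*y**2 + 28*y + 89; no integer root y with |y| ≤ 4.
Only singular point on the grid: (0, -3).
Classify: substitute x = 0 + u, y = -3 + v and expand: f = 2*u**2*v - u**2 + u*v**2 + v**3 + v**2.
No constant or linear terms (consistent with a singular point). Quadratic part: -u**2 + v**2. Cubic part: 2*u**2*v + u*v**2 + v**3.
The quadratic part v**2 - u**2 = (v − u)(v + u) splits into two distinct linear factors, so there are two distinct tangent lines y − -3 = ±(x − 0) — this is a node (ordinary double point).
Classification: node.


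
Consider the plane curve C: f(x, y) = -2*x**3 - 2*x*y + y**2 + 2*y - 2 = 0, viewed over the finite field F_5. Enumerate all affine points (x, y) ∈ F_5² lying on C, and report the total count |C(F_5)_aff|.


Affine F_5-points: {(1, 2), (1, 3), (2, 3), (2, 4), (3, 2), (4, 0), (4, 1)}; count = 7.

For each of the 25 pairs (x, y) ∈ F_5², evaluate f(x, y) mod 5. Record the zeros.
  x = 0: [0↦3, 1↦1, 2↦1, 3↦3, 4↦2]  zeros at y ∈ ∅
  x = 1: [0↦1, 1↦2, 2↦0, 3↦0, 4↦2]  zeros at y ∈ {2, 3}
  x = 2: [0↦2, 1↦1, 2↦2, 3↦0, 4↦0]  zeros at y ∈ {3, 4}
  x = 3: [0↦4, 1↦1, 2↦0, 3↦1, 4↦4]  zeros at y ∈ {2}
  x = 4: [0↦0, 1↦0, 2↦2, 3↦1, 4↦2]  zeros at y ∈ {0, 1}
Collecting zeros: affine points = {(1, 2), (1, 3), (2, 3), (2, 4), (3, 2), (4, 0), (4, 1)}.
Total count |C(F_5)_aff| = 7.


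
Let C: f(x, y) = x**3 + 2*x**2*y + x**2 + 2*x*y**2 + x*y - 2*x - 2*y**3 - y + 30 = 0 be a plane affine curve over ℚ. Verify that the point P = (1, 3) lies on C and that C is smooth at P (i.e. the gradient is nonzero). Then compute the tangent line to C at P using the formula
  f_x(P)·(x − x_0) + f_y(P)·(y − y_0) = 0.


Tangent line at P: 36*x - 40*y + 84 = 0.

Step 1: f(1, 3) = 0, so P lies on C.
Step 2: partial derivatives
  f_x(x, y) = 3*x**2 + 4*x*y + 2*x + 2*y**2 + y - 2, f_y(x, y) = 2*x**2 + 4*x*y + x - 6*y**2 - 1.
  f_x(P) = 36, f_y(P) = -40 (gradient nonzero, so P is smooth).
Step 3: tangent line at P: 36·(x − 1) + -40·(y − 3) = 0.
Expanding: 36*x - 40*y + 84 = 0.


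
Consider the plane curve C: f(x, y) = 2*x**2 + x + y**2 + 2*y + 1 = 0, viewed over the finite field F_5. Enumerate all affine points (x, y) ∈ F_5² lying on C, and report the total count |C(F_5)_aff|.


Affine F_5-points: {(0, 4), (2, 4), (3, 1), (3, 2), (4, 1), (4, 2)}; count = 6.

For each of the 25 pairs (x, y) ∈ F_5², evaluate f(x, y) mod 5. Record the zeros.
  x = 0: [0↦1, 1↦4, 2↦4, 3↦1, 4↦0]  zeros at y ∈ {4}
  x = 1: [0↦4, 1↦2, 2↦2, 3↦4, 4↦3]  zeros at y ∈ ∅
  x = 2: [0↦1, 1↦4, 2↦4, 3↦1, 4↦0]  zeros at y ∈ {4}
  x = 3: [0↦2, 1↦0, 2↦0, 3↦2, 4↦1]  zeros at y ∈ {1, 2}
  x = 4: [0↦2, 1↦0, 2↦0, 3↦2, 4↦1]  zeros at y ∈ {1, 2}
Collecting zeros: affine points = {(0, 4), (2, 4), (3, 1), (3, 2), (4, 1), (4, 2)}.
Total count |C(F_5)_aff| = 6.


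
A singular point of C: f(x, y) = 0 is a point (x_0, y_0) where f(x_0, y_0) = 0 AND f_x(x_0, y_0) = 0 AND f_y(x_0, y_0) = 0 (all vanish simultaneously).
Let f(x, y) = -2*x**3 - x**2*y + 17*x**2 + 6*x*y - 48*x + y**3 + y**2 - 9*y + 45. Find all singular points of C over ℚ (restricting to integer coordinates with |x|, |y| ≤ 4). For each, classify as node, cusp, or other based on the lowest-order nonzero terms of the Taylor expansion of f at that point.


Singular points: {(3, 0)}; classification: node.

Compute partial derivatives:
  f_x = -6*x**2 - 2*x*y + 34*x + 6*y - 48.
  f_y = -x**2 + 6*x + 3*y**2 + 2*y - 9.
Scan x_0 ∈ {−4, ..., 4}. For each x_0, f_y(x_0, y) is a polynomial in y; find its integer roots y ∈ {−4, ..., 4}, then test f_x and f at those candidates.
  x = -4: f_y(-4, y) = 3*y**2 + 2*y - 49; no integer root y with |y| ≤ 4.
  x = -3: f_y(-3, y) = 3*y**2 + 2*y - 36; no integer root y with |y| ≤ 4.
  x = -2: f_y(-2, y) = 3*y**2 + 2*y - 25; no integer root y with |y| ≤ 4.
  x = -1: f_y(-1, y) = 3*y**2 + 2*y - 16; vanishes at y ∈ {2}. (-1, 2): f_x = -72 ≠ 0.
  x = 0: f_y(0, y) = 3*y**2 + 2*y - 9; no integer root y with |y| ≤ 4.
  x = 1: f_y(1, y) = 3*y**2 + 2*y - 4; no integer root y with |y| ≤ 4.
  x = 2: f_y(2, y) = 3*y**2 + 2*y - 1; vanishes at y ∈ {-1}. (2, -1): f_x = -6 ≠ 0.
  x = 3: f_y(3, y) = 3*y**2 + 2*y; vanishes at y ∈ {0}. (3, 0): f_x = 0, f = 0 — SINGULAR.
  x = 4: f_y(4, y) = 3*y**2 + 2*y - 1; vanishes at y ∈ {-1}. (4, -1): f_x = -6 ≠ 0.
Only singular point on the grid: (3, 0).
Classify: substitute x = 3 + u, y = 0 + v and expand: f = -2*u**3 - u**2*v - u**2 + v**3 + v**2.
No constant or linear terms (consistent with a singular point). Quadratic part: -u**2 + v**2. Cubic part: -2*u**3 - u**2*v + v**3.
The quadratic part v**2 - u**2 = (v − u)(v + u) splits into two distinct linear factors, so there are two distinct tangent lines y − 0 = ±(x − 3) — this is a node (ordinary double point).
Classification: node.


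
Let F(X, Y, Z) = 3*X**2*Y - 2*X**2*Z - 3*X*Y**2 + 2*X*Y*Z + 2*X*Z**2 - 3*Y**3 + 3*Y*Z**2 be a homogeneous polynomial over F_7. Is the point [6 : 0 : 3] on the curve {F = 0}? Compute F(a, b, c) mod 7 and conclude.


F(6,0,3) ≡ 4 (mod 7); P is NOT on the curve.

Evaluate F(6, 0, 3) term-by-term (mod 7).
  3*X**2*Y ↦ 3·36·0·1 = 0
  -2*X**2*Z ↦ -2·36·1·3 = -216
  -3*X*Y**2 ↦ -3·6·0·1 = 0
  2*X*Y*Z ↦ 2·6·0·3 = 0
  2*X*Z**2 ↦ 2·6·1·9 = 108
  -3*Y**3 ↦ -3·1·0·1 = 0
  3*Y*Z**2 ↦ 3·1·0·9 = 0
Sum: F(6, 0, 3) = (0) + (-216) + (0) + (0) + (108) + (0) + (0) = -108.
Reducing mod 7: -108 ≡ 4 (mod 7).
Since F(a, b, c) ≡ 4 ≠ 0 (mod 7), P does NOT lie on the curve.


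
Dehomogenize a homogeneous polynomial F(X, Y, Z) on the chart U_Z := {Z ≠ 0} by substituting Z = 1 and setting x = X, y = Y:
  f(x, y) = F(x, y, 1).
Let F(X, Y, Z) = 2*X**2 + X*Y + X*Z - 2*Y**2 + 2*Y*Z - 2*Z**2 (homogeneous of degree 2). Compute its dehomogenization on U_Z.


f(x, y) = 2*x**2 + x*y + x - 2*y**2 + 2*y - 2

On U_Z we set Z = 1. Each monomial c·X^i·Y^j·Z^k in F becomes c·x^i·y^j·1^k = c·x^i·y^j.
Substituting Z = 1: F(X, Y, 1) = 2*x**2 + x*y + x - 2*y**2 + 2*y - 2.
Note: deg(f) ≤ deg(F) = 2; strict inequality happens when F is divisible by Z (lost terms).


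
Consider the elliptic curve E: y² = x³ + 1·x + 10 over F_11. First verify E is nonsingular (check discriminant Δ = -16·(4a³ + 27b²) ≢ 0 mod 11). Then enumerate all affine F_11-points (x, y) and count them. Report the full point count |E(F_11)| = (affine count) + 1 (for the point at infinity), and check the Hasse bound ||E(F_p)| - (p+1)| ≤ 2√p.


Affine points = {(1, 1), (1, 10), (2, 3), (2, 8), (4, 1), (4, 10), (6, 1), (6, 10), (9, 0)}; affine count = 9; |E(F_11)| = 10.

Discriminant check: Δ ∝ 4a³ + 27b² = 4·1³ + 27·10² = 4·1 + 27·100 ≡ 9 (mod 11). Nonzero ⇒ E is nonsingular.
For each x ∈ F_11, compute rhs = x³ + 1·x + 10 mod 11, then count y ∈ F_11 with y² ≡ rhs.
  x = 0: rhs = 10, matching y values: none (0 points).
  x = 1: rhs = 1, matching y values: 1, 10 (2 points).
  x = 2: rhs = 9, matching y values: 3, 8 (2 points).
  x = 3: rhs = 7, matching y values: none (0 points).
  x = 4: rhs = 1, matching y values: 1, 10 (2 points).
  x = 5: rhs = 8, matching y values: none (0 points).
  x = 6: rhs = 1, matching y values: 1, 10 (2 points).
  x = 7: rhs = 8, matching y values: none (0 points).
  x = 8: rhs = 2, matching y values: none (0 points).
  x = 9: rhs = 0, matching y values: 0 (1 points).
  x = 10: rhs = 8, matching y values: none (0 points).
Total affine count: 9.
Full point count |E(F_11)| = 9 + 1 = 10.
Hasse bound: |10 − (11+1)| = |-2| = 2 ≤ 2√11 ≈ 6.6332 ✓.


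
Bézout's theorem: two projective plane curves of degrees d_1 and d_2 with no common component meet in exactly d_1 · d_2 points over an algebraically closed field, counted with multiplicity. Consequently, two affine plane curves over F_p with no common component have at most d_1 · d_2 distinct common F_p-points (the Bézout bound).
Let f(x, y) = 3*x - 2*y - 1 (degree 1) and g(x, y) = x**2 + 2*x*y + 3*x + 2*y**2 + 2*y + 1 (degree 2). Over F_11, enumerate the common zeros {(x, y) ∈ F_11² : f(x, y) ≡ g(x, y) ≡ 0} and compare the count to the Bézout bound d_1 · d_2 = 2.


Common zeros: {(1, 1), (2, 8)}; count = 2; Bézout bound = 2.

deg(f) = 1, deg(g) = 2, so Bézout bound = 2.
Scan x ∈ F_11. For each x, list the y ∈ F_11 with f(x, y) ≡ 0 and those with g(x, y) ≡ 0 (mod 11); the common zeros in that column are the intersection.
  x = 0: f ≡ 0 at y ∈ {5}; g ≡ 0 at y ∈ ∅; common: ∅.
  x = 1: f ≡ 0 at y ∈ {1}; g ≡ 0 at y ∈ {1, 8}; common: {1}.
  x = 2: f ≡ 0 at y ∈ {8}; g ≡ 0 at y ∈ {0, 8}; common: {8}.
  x = 3: f ≡ 0 at y ∈ {4}; g ≡ 0 at y ∈ {9}; common: ∅.
  x = 4: f ≡ 0 at y ∈ {0}; g ≡ 0 at y ∈ {3}; common: ∅.
  x = 5: f ≡ 0 at y ∈ {7}; g ≡ 0 at y ∈ {1, 4}; common: ∅.
  x = 6: f ≡ 0 at y ∈ {3}; g ≡ 0 at y ∈ {0, 4}; common: ∅.
  x = 7: f ≡ 0 at y ∈ {10}; g ≡ 0 at y ∈ ∅; common: ∅.
  x = 8: f ≡ 0 at y ∈ {6}; g ≡ 0 at y ∈ ∅; common: ∅.
  x = 9: f ≡ 0 at y ∈ {2}; g ≡ 0 at y ∈ {3, 9}; common: ∅.
  x = 10: f ≡ 0 at y ∈ {9}; g ≡ 0 at y ∈ ∅; common: ∅.
Collecting: common zeros = {(1, 1), (2, 8)}, so the count is 2.
Comparison with the Bézout bound: 2 ≤ 2 = deg(f)·deg(g), as expected for curves with no common component (the bound is attained).


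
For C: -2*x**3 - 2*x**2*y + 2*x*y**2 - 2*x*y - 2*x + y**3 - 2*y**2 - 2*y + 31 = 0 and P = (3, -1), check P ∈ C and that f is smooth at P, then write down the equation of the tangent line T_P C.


Tangent line at P: -40*x - 31*y + 89 = 0.

Step 1: f(3, -1) = 0, so P lies on C.
Step 2: partial derivatives
  f_x(x, y) = -6*x**2 - 4*x*y + 2*y**2 - 2*y - 2, f_y(x, y) = -2*x**2 + 4*x*y - 2*x + 3*y**2 - 4*y - 2.
  f_x(P) = -40, f_y(P) = -31 (gradient nonzero, so P is smooth).
Step 3: tangent line at P: -40·(x − 3) + -31·(y − -1) = 0.
Expanding: -40*x - 31*y + 89 = 0.


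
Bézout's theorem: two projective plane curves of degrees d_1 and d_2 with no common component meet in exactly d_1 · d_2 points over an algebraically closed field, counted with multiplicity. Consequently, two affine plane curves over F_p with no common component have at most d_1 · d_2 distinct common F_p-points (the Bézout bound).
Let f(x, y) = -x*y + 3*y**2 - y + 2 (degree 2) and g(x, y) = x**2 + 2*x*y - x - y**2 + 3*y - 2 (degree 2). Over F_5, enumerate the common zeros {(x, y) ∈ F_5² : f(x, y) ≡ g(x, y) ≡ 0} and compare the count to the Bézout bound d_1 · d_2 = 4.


Common zeros: {(4, 1)}; count = 1; Bézout bound = 4.

deg(f) = 2, deg(g) = 2, so Bézout bound = 4.
Scan x ∈ F_5. For each x, list the y ∈ F_5 with f(x, y) ≡ 0 and those with g(x, y) ≡ 0 (mod 5); the common zeros in that column are the intersection.
  x = 0: f ≡ 0 at y ∈ ∅; g ≡ 0 at y ∈ {1, 2}; common: ∅.
  x = 1: f ≡ 0 at y ∈ {2}; g ≡ 0 at y ∈ ∅; common: ∅.
  x = 2: f ≡ 0 at y ∈ {3}; g ≡ 0 at y ∈ {0, 2}; common: ∅.
  x = 3: f ≡ 0 at y ∈ ∅; g ≡ 0 at y ∈ ∅; common: ∅.
  x = 4: f ≡ 0 at y ∈ {1, 4}; g ≡ 0 at y ∈ {0, 1}; common: {1}.
Collecting: common zeros = {(4, 1)}, so the count is 1.
Comparison with the Bézout bound: 1 ≤ 4 = deg(f)·deg(g), as expected for curves with no common component (the affine F_5-count falls short of the bound because intersections may lie at infinity, over extension fields, or carry multiplicity).


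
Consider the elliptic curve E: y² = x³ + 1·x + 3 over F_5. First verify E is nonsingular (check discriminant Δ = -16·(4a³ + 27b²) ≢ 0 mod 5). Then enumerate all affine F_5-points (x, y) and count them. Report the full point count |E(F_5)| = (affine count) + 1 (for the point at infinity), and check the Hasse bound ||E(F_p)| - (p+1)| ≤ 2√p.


Affine points = {(1, 0), (4, 1), (4, 4)}; affine count = 3; |E(F_5)| = 4.

Discriminant check: Δ ∝ 4a³ + 27b² = 4·1³ + 27·3² = 4·1 + 27·9 ≡ 2 (mod 5). Nonzero ⇒ E is nonsingular.
For each x ∈ F_5, compute rhs = x³ + 1·x + 3 mod 5, then count y ∈ F_5 with y² ≡ rhs.
  x = 0: rhs = 3, matching y values: none (0 points).
  x = 1: rhs = 0, matching y values: 0 (1 points).
  x = 2: rhs = 3, matching y values: none (0 points).
  x = 3: rhs = 3, matching y values: none (0 points).
  x = 4: rhs = 1, matching y values: 1, 4 (2 points).
Total affine count: 3.
Full point count |E(F_5)| = 3 + 1 = 4.
Hasse bound: |4 − (5+1)| = |-2| = 2 ≤ 2√5 ≈ 4.4721 ✓.


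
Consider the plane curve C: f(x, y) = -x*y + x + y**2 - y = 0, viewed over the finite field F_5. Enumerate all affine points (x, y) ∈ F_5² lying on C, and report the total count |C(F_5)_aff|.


Affine F_5-points: {(0, 0), (0, 1), (1, 1), (2, 1), (2, 2), (3, 1), (3, 3), (4, 1), (4, 4)}; count = 9.

For each of the 25 pairs (x, y) ∈ F_5², evaluate f(x, y) mod 5. Record the zeros.
  x = 0: [0↦0, 1↦0, 2↦2, 3↦1, 4↦2]  zeros at y ∈ {0, 1}
  x = 1: [0↦1, 1↦0, 2↦1, 3↦4, 4↦4]  zeros at y ∈ {1}
  x = 2: [0↦2, 1↦0, 2↦0, 3↦2, 4↦1]  zeros at y ∈ {1, 2}
  x = 3: [0↦3, 1↦0, 2↦4, 3↦0, 4↦3]  zeros at y ∈ {1, 3}
  x = 4: [0↦4, 1↦0, 2↦3, 3↦3, 4↦0]  zeros at y ∈ {1, 4}
Collecting zeros: affine points = {(0, 0), (0, 1), (1, 1), (2, 1), (2, 2), (3, 1), (3, 3), (4, 1), (4, 4)}.
Total count |C(F_5)_aff| = 9.


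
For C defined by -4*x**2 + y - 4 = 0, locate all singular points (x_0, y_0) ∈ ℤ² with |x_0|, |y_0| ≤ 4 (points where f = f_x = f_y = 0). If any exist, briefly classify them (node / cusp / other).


No singular points in the scanned grid; C is smooth there.

Compute partial derivatives:
  f_x = -8*x.
  f_y = 1.
f_y = 1 is a nonzero constant, so f_y never vanishes: no point (x, y) can satisfy f = f_x = f_y = 0. In particular no (x, y) ∈ {−4, ..., 4}² is singular; the curve is smooth.


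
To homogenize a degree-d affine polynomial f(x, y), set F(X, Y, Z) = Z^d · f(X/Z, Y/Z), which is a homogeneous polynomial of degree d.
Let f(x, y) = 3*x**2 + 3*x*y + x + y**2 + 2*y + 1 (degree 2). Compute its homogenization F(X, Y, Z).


F(X, Y, Z) = 3*X**2 + 3*X*Y + X*Z + Y**2 + 2*Y*Z + Z**2

deg(f) = 2.
Substitute x = X/Z, y = Y/Z into f, then multiply by Z^2.
  monomial 3·x^2·y^0 ↦ 3·X^2·Y^0·Z^0.
  monomial 3·x^1·y^1 ↦ 3·X^1·Y^1·Z^0.
  monomial 1·x^1·y^0 ↦ 1·X^1·Y^0·Z^1.
  monomial 1·x^0·y^2 ↦ 1·X^0·Y^2·Z^0.
  monomial 2·x^0·y^1 ↦ 2·X^0·Y^1·Z^1.
  monomial 1·x^0·y^0 ↦ 1·X^0·Y^0·Z^2.
Collecting: F(X, Y, Z) = 3*X**2 + 3*X*Y + X*Z + Y**2 + 2*Y*Z + Z**2.


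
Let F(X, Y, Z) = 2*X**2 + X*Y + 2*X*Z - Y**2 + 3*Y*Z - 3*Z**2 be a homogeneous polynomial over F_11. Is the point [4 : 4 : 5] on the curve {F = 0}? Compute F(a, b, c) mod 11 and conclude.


F(4,4,5) ≡ 2 (mod 11); P is NOT on the curve.

Evaluate F(4, 4, 5) term-by-term (mod 11).
  2*X**2 ↦ 2·16·1·1 = 32
  X*Y ↦ 1·4·4·1 = 16
  2*X*Z ↦ 2·4·1·5 = 40
  -Y**2 ↦ -1·1·16·1 = -16
  3*Y*Z ↦ 3·1·4·5 = 60
  -3*Z**2 ↦ -3·1·1·25 = -75
Sum: F(4, 4, 5) = (32) + (16) + (40) + (-16) + (60) + (-75) = 57.
Reducing mod 11: 57 ≡ 2 (mod 11).
Since F(a, b, c) ≡ 2 ≠ 0 (mod 11), P does NOT lie on the curve.


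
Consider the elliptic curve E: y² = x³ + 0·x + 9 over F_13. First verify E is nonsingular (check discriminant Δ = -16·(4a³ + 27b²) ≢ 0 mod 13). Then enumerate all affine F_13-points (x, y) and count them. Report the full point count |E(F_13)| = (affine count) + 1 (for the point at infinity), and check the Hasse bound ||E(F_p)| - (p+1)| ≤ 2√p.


Affine points = {(0, 3), (0, 10), (1, 6), (1, 7), (2, 2), (2, 11), (3, 6), (3, 7), (5, 2), (5, 11), (6, 2), (6, 11), (7, 1), (7, 12), (8, 1), (8, 12), (9, 6), (9, 7), (11, 1), (11, 12)}; affine count = 20; |E(F_13)| = 21.

Discriminant check: Δ ∝ 4a³ + 27b² = 4·0³ + 27·9² = 4·0 + 27·81 ≡ 3 (mod 13). Nonzero ⇒ E is nonsingular.
For each x ∈ F_13, compute rhs = x³ + 0·x + 9 mod 13, then count y ∈ F_13 with y² ≡ rhs.
  x = 0: rhs = 9, matching y values: 3, 10 (2 points).
  x = 1: rhs = 10, matching y values: 6, 7 (2 points).
  x = 2: rhs = 4, matching y values: 2, 11 (2 points).
  x = 3: rhs = 10, matching y values: 6, 7 (2 points).
  x = 4: rhs = 8, matching y values: none (0 points).
  x = 5: rhs = 4, matching y values: 2, 11 (2 points).
  x = 6: rhs = 4, matching y values: 2, 11 (2 points).
  x = 7: rhs = 1, matching y values: 1, 12 (2 points).
  x = 8: rhs = 1, matching y values: 1, 12 (2 points).
  x = 9: rhs = 10, matching y values: 6, 7 (2 points).
  x = 10: rhs = 8, matching y values: none (0 points).
  x = 11: rhs = 1, matching y values: 1, 12 (2 points).
  x = 12: rhs = 8, matching y values: none (0 points).
Total affine count: 20.
Full point count |E(F_13)| = 20 + 1 = 21.
Hasse bound: |21 − (13+1)| = |7| = 7 ≤ 2√13 ≈ 7.2111 ✓.


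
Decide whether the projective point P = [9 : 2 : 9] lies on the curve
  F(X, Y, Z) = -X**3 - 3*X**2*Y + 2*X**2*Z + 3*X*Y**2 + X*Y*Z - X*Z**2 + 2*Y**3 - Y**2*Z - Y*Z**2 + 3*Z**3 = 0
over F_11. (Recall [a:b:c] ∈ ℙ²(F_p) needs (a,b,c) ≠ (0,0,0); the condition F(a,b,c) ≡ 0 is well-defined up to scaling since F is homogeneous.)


F(9,2,9) ≡ 7 (mod 11); P is NOT on the curve.

Evaluate F(9, 2, 9) term-by-term (mod 11).
  -X**3 ↦ -1·729·1·1 = -729
  -3*X**2*Y ↦ -3·81·2·1 = -486
  2*X**2*Z ↦ 2·81·1·9 = 1458
  3*X*Y**2 ↦ 3·9·4·1 = 108
  X*Y*Z ↦ 1·9·2·9 = 162
  -X*Z**2 ↦ -1·9·1·81 = -729
  2*Y**3 ↦ 2·1·8·1 = 16
  -Y**2*Z ↦ -1·1·4·9 = -36
  -Y*Z**2 ↦ -1·1·2·81 = -162
  3*Z**3 ↦ 3·1·1·729 = 2187
Sum: F(9, 2, 9) = (-729) + (-486) + (1458) + (108) + (162) + (-729) + (16) + (-36) + (-162) + (2187) = 1789.
Reducing mod 11: 1789 ≡ 7 (mod 11).
Since F(a, b, c) ≡ 7 ≠ 0 (mod 11), P does NOT lie on the curve.


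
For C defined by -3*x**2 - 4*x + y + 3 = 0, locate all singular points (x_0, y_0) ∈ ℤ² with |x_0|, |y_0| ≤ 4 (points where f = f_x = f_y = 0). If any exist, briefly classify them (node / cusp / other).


No singular points in the scanned grid; C is smooth there.

Compute partial derivatives:
  f_x = -6*x - 4.
  f_y = 1.
f_y = 1 is a nonzero constant, so f_y never vanishes: no point (x, y) can satisfy f = f_x = f_y = 0. In particular no (x, y) ∈ {−4, ..., 4}² is singular; the curve is smooth.


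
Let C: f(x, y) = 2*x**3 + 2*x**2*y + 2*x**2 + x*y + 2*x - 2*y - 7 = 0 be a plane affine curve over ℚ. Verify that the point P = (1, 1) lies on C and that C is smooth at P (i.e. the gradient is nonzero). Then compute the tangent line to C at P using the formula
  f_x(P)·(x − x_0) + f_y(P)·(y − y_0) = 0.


Tangent line at P: 17*x + y - 18 = 0.

Step 1: f(1, 1) = 0, so P lies on C.
Step 2: partial derivatives
  f_x(x, y) = 6*x**2 + 4*x*y + 4*x + y + 2, f_y(x, y) = 2*x**2 + x - 2.
  f_x(P) = 17, f_y(P) = 1 (gradient nonzero, so P is smooth).
Step 3: tangent line at P: 17·(x − 1) + 1·(y − 1) = 0.
Expanding: 17*x + y - 18 = 0.


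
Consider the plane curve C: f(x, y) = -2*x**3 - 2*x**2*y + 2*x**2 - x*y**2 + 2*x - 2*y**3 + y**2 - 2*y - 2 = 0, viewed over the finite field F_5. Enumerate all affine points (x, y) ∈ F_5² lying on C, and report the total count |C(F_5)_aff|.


Affine F_5-points: {(0, 1), (1, 0), (2, 4), (4, 0)}; count = 4.

For each of the 25 pairs (x, y) ∈ F_5², evaluate f(x, y) mod 5. Record the zeros.
  x = 0: [0↦3, 1↦0, 2↦2, 3↦2, 4↦3]  zeros at y ∈ {1}
  x = 1: [0↦0, 1↦4, 2↦1, 3↦4, 4↦1]  zeros at y ∈ {0}
  x = 2: [0↦4, 1↦1, 2↦4, 3↦1, 4↦0]  zeros at y ∈ {4}
  x = 3: [0↦3, 1↦4, 2↦4, 3↦1, 4↦3]  zeros at y ∈ ∅
  x = 4: [0↦0, 1↦1, 2↦4, 3↦2, 4↦3]  zeros at y ∈ {0}
Collecting zeros: affine points = {(0, 1), (1, 0), (2, 4), (4, 0)}.
Total count |C(F_5)_aff| = 4.


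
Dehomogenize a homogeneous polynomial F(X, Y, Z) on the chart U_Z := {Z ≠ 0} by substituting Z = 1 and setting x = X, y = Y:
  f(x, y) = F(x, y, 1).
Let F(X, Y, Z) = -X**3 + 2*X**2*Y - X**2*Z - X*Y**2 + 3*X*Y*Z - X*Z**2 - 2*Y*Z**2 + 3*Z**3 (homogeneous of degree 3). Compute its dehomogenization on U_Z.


f(x, y) = -x**3 + 2*x**2*y - x**2 - x*y**2 + 3*x*y - x - 2*y + 3

On U_Z we set Z = 1. Each monomial c·X^i·Y^j·Z^k in F becomes c·x^i·y^j·1^k = c·x^i·y^j.
Substituting Z = 1: F(X, Y, 1) = -x**3 + 2*x**2*y - x**2 - x*y**2 + 3*x*y - x - 2*y + 3.
Note: deg(f) ≤ deg(F) = 3; strict inequality happens when F is divisible by Z (lost terms).


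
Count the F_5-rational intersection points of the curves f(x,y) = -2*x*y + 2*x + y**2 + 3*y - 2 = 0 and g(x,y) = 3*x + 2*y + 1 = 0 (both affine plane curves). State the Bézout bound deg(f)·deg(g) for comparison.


Common zeros: ∅; count = 0; Bézout bound = 2.

deg(f) = 2, deg(g) = 1, so Bézout bound = 2.
Scan x ∈ F_5. For each x, list the y ∈ F_5 with f(x, y) ≡ 0 and those with g(x, y) ≡ 0 (mod 5); the common zeros in that column are the intersection.
  x = 0: f ≡ 0 at y ∈ ∅; g ≡ 0 at y ∈ {2}; common: ∅.
  x = 1: f ≡ 0 at y ∈ {0, 4}; g ≡ 0 at y ∈ {3}; common: ∅.
  x = 2: f ≡ 0 at y ∈ ∅; g ≡ 0 at y ∈ {4}; common: ∅.
  x = 3: f ≡ 0 at y ∈ ∅; g ≡ 0 at y ∈ {0}; common: ∅.
  x = 4: f ≡ 0 at y ∈ {2, 3}; g ≡ 0 at y ∈ {1}; common: ∅.
Collecting: common zeros = ∅, so the count is 0.
Comparison with the Bézout bound: 0 ≤ 2 = deg(f)·deg(g), as expected for curves with no common component (the affine F_5-count falls short of the bound because intersections may lie at infinity, over extension fields, or carry multiplicity).


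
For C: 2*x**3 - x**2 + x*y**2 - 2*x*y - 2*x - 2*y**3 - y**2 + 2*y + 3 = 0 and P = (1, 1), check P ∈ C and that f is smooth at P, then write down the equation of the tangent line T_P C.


Tangent line at P: x - 6*y + 5 = 0.

Step 1: f(1, 1) = 0, so P lies on C.
Step 2: partial derivatives
  f_x(x, y) = 6*x**2 - 2*x + y**2 - 2*y - 2, f_y(x, y) = 2*x*y - 2*x - 6*y**2 - 2*y + 2.
  f_x(P) = 1, f_y(P) = -6 (gradient nonzero, so P is smooth).
Step 3: tangent line at P: 1·(x − 1) + -6·(y − 1) = 0.
Expanding: x - 6*y + 5 = 0.


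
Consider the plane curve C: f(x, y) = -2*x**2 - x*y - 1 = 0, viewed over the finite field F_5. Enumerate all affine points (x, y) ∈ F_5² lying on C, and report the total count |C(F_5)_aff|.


Affine F_5-points: {(1, 2), (2, 3), (3, 2), (4, 3)}; count = 4.

For each of the 25 pairs (x, y) ∈ F_5², evaluate f(x, y) mod 5. Record the zeros.
  x = 0: [0↦4, 1↦4, 2↦4, 3↦4, 4↦4]  zeros at y ∈ ∅
  x = 1: [0↦2, 1↦1, 2↦0, 3↦4, 4↦3]  zeros at y ∈ {2}
  x = 2: [0↦1, 1↦4, 2↦2, 3↦0, 4↦3]  zeros at y ∈ {3}
  x = 3: [0↦1, 1↦3, 2↦0, 3↦2, 4↦4]  zeros at y ∈ {2}
  x = 4: [0↦2, 1↦3, 2↦4, 3↦0, 4↦1]  zeros at y ∈ {3}
Collecting zeros: affine points = {(1, 2), (2, 3), (3, 2), (4, 3)}.
Total count |C(F_5)_aff| = 4.
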